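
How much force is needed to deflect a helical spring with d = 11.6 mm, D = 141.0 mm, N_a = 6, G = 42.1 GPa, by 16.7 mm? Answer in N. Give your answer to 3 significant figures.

94.6 N

k = Gd⁴/(8D³N_a) = (42.1×10³)(11.6⁴)/(8·141.0³·6) = 5.6652 N/mm
F = k·δ = 5.6652 × 16.7 = 94.609 N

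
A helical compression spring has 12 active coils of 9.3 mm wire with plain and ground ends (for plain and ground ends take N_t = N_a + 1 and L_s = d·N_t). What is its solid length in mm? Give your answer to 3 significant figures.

121 mm

plain and ground ends: N_t = N_a + 1 = 12 + 1 = 13
L_s = d·N_t = 9.3 × 13 = 120.9 mm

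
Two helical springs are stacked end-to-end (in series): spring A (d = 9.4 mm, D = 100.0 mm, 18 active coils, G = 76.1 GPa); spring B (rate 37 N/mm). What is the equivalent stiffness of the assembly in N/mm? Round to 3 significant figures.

k_A = Gd⁴/(8D³N_a) = (76.1×10³)(9.4⁴)/(8·100.0³·18) = 4.126 N/mm
Series: 1/k_eq = 1/4.126 + 1/37 = 0.26939; k_eq = 3.7121 N/mm

3.71 N/mm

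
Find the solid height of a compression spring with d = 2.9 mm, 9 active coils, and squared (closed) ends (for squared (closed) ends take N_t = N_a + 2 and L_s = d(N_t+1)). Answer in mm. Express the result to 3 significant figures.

34.8 mm

squared (closed) ends: N_t = N_a + 2 = 9 + 2 = 11
L_s = d·(N_t+1) = 2.9 × 12 = 34.8 mm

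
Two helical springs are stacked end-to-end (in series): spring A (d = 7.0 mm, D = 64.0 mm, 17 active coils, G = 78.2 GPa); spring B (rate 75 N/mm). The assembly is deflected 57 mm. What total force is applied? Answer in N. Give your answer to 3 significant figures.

280 N

k_A = Gd⁴/(8D³N_a) = (78.2×10³)(7.0⁴)/(8·64.0³·17) = 5.2665 N/mm
Series: 1/k_eq = 1/5.2665 + 1/75 = 0.20321; k_eq = 4.9209 N/mm
F = k_eq·δ = 4.9209·57 = 280.49 N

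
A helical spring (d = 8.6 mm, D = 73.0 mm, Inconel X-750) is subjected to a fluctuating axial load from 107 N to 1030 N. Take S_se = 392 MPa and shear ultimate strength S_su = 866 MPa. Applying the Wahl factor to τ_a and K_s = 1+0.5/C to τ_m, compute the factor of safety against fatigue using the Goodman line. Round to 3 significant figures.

1.65

C = D/d = 73.0/8.6 = 8.4884; K_W = (4C−1)/(4C−4)+0.615/C = 1.1726; K_s = 1+0.5/C = 1.0589
F_a = (F_max−F_min)/2 = 461.5 N; F_m = (F_max+F_min)/2 = 568.5 N
τ_a = K_W·8F_aD/(πd³) = 1.1726 × 134.88 = 158.16 MPa
τ_m = K_s·8F_mD/(πd³) = 1.0589 × 166.15 = 175.94 MPa
Goodman: 1/n_f = τ_a/S_se + τ_m/S_su = 158.16/392 + 175.94/866 = 0.40346 + 0.20316 = 0.60662
n_f = 1/0.60662 = 1.648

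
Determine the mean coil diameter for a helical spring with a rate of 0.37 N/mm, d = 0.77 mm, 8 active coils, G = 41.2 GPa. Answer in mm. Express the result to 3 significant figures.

8.49 mm

D = (Gd⁴/(8N_a·k))^(1/3) = (41.2×10³·0.77⁴/(8·8·0.37))^(1/3)
  = (611.615)^(1/3) = 8.4884 mm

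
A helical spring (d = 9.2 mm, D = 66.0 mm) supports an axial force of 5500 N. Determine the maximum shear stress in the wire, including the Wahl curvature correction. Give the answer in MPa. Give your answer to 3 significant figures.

1430 MPa

Spring index C = D/d = 66.0/9.2 = 7.1739
K_W = (4C−1)/(4C−4) + 0.615/C = 27.696/24.696 + 0.0857 = 1.2072
τ₀ = 8FD/(πd³) = 8·5500·66.0/(π·9.2³) = 2.904e+06/2446.3 = 1187.1 MPa
τ_max = K·τ₀ = 1.2072 × 1187.1 = 1433.1 MPa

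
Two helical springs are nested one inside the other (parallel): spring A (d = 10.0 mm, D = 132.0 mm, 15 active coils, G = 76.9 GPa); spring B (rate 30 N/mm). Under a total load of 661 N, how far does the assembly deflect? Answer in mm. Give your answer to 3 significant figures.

20.2 mm

k_A = Gd⁴/(8D³N_a) = (76.9×10³)(10.0⁴)/(8·132.0³·15) = 2.7863 N/mm
Parallel: k_eq = 2.7863 + 30 = 32.786 N/mm
δ = F/k_eq = 661/32.786 = 20.161 mm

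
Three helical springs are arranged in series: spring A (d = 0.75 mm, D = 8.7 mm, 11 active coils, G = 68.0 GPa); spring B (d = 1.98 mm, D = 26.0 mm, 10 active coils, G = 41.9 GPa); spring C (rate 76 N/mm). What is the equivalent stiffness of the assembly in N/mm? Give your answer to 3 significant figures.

k_A = Gd⁴/(8D³N_a) = (68.0×10³)(0.75⁴)/(8·8.7³·11) = 0.37129 N/mm
k_B = Gd⁴/(8D³N_a) = (41.9×10³)(1.98⁴)/(8·26.0³·10) = 0.458 N/mm
Series: 1/k_eq = 1/0.37129 + 1/0.458 + 1/76 = 4.8899; k_eq = 0.2045 N/mm

0.205 N/mm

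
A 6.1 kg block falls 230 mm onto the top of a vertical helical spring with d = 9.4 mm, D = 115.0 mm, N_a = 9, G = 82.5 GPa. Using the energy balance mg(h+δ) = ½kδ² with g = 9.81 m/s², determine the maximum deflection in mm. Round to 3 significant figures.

79.3 mm

k = Gd⁴/(8D³N_a) = (82.5×10³)(9.4⁴)/(8·115.0³·9) = 5.8822 N/mm
W = mg = 6.1 × 9.81 = 59.841 N
½kδ² − Wδ − Wh = 0 → δ = (W + √(W² + 2kWh))/k
δ = (59.841 + √(3580.9 + 161918))/5.8822 = (59.841 + 406.82)/5.8822 = 79.334 mm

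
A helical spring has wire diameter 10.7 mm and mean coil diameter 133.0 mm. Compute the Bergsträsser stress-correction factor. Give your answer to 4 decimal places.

1.1070

C = D/d = 133.0/10.7 = 12.4299
K_B = (4C+2)/(4C−3) = 51.720/46.720 = 1.1070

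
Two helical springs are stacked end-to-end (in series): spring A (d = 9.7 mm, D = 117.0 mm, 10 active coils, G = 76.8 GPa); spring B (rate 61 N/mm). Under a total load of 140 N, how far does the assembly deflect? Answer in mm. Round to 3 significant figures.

28.7 mm

k_A = Gd⁴/(8D³N_a) = (76.8×10³)(9.7⁴)/(8·117.0³·10) = 5.3064 N/mm
Series: 1/k_eq = 1/5.3064 + 1/61 = 0.20484; k_eq = 4.8817 N/mm
δ = F/k_eq = 140/4.8817 = 28.678 mm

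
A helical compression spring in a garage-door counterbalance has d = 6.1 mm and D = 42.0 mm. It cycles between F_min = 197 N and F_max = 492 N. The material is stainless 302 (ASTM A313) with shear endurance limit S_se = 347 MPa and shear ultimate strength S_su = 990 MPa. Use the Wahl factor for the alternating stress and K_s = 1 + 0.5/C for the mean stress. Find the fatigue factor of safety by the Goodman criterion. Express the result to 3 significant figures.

2.38

C = D/d = 42.0/6.1 = 6.8852; K_W = (4C−1)/(4C−4)+0.615/C = 1.2168; K_s = 1+0.5/C = 1.0726
F_a = (F_max−F_min)/2 = 147.5 N; F_m = (F_max+F_min)/2 = 344.5 N
τ_a = K_W·8F_aD/(πd³) = 1.2168 × 69.501 = 84.566 MPa
τ_m = K_s·8F_mD/(πd³) = 1.0726 × 162.33 = 174.11 MPa
Goodman: 1/n_f = τ_a/S_se + τ_m/S_su = 84.566/347 + 174.11/990 = 0.24371 + 0.17587 = 0.41958
n_f = 1/0.41958 = 2.383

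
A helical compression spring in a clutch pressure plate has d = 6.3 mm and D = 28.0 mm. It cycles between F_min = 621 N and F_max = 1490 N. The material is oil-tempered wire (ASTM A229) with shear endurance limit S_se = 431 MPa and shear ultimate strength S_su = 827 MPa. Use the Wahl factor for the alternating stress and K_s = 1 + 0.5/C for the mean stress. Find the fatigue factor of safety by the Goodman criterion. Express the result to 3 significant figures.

C = D/d = 28.0/6.3 = 4.4444; K_W = (4C−1)/(4C−4)+0.615/C = 1.3561; K_s = 1+0.5/C = 1.1125
F_a = (F_max−F_min)/2 = 434.5 N; F_m = (F_max+F_min)/2 = 1055.5 N
τ_a = K_W·8F_aD/(πd³) = 1.3561 × 123.9 = 168.02 MPa
τ_m = K_s·8F_mD/(πd³) = 1.1125 × 300.98 = 334.84 MPa
Goodman: 1/n_f = τ_a/S_se + τ_m/S_su = 168.02/431 + 334.84/827 = 0.38984 + 0.40488 = 0.79472
n_f = 1/0.79472 = 1.258

1.26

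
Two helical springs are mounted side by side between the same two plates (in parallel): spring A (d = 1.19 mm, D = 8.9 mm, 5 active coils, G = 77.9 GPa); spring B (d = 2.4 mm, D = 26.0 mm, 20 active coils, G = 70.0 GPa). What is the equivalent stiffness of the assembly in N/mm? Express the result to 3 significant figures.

k_A = Gd⁴/(8D³N_a) = (77.9×10³)(1.19⁴)/(8·8.9³·5) = 5.5398 N/mm
k_B = Gd⁴/(8D³N_a) = (70.0×10³)(2.4⁴)/(8·26.0³·20) = 0.82585 N/mm
Parallel: k_eq = 5.5398 + 0.82585 = 6.3657 N/mm

6.37 N/mm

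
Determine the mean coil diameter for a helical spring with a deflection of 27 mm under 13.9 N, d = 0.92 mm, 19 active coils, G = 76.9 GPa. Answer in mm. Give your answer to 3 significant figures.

Required rate k = F/δ = 13.9/27 = 0.51481 N/mm
D = (Gd⁴/(8N_a·k))^(1/3) = (76.9×10³·0.92⁴/(8·19·0.51481))^(1/3)
  = (704.017)^(1/3) = 8.8960 mm

8.90 mm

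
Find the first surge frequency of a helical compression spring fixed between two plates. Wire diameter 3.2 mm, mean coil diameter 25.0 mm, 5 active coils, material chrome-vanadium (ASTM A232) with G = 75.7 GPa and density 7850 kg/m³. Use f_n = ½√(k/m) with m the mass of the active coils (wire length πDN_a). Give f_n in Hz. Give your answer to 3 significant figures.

k = Gd⁴/(8D³N_a) = (75.7×10³)(3.2⁴)/(8·25.0³·5) = 12.7 N/mm = 12700 N/m
Wire length L = πDN_a = π·25.0·5 = 392.7 mm
m = ρ·(πd²/4)·L = 7850 × 8.0425×10⁻⁶ m² × 0.3927 m = 0.024792 kg
f_n = ½√(k/m) = 0.5·√(12700/0.024792) = 0.5·√(5.1227e+05) = 357.86 Hz

358 Hz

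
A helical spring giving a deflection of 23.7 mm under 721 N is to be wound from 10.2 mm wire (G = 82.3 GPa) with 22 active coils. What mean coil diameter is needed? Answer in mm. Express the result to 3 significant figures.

Required rate k = F/δ = 721/23.7 = 30.422 N/mm
D = (Gd⁴/(8N_a·k))^(1/3) = (82.3×10³·10.2⁴/(8·22·30.422))^(1/3)
  = (166380)^(1/3) = 55.0005 mm

55.0 mm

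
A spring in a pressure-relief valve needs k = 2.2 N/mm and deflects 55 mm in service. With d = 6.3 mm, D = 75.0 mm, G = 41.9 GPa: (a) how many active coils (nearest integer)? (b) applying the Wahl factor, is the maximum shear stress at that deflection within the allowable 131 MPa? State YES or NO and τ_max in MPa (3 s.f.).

(a) 9 coils; (b) YES, τ_max = 102 MPa

N_a = Gd⁴/(8D³k) = (41.9×10³)(6.3⁴)/(8·75.0³·2.2) = 8.89 → N_a = 9
Actual rate k = Gd⁴/(8D³·9) = 2.173 N/mm
Working load F = kδ = 2.173·55 = 119.52 N
C = 75.0/6.3 = 11.9048; K_W = (4C−1)/(4C−4)+0.615/C = 1.1204
τ_max = K_W·8FD/(πd³) = 1.1204·91.286 = 102.28 MPa
τ_max ≤ 131 MPa → acceptable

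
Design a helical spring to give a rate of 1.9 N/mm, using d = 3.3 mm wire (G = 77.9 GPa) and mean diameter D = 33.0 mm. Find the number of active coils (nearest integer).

N_a = Gd⁴/(8D³k) = (77.9×10³ × 3.3⁴)/(8 × 33.0³ × 1.9)
    = 9.23832e+06 / 546242 = 16.91 → 17 coils

17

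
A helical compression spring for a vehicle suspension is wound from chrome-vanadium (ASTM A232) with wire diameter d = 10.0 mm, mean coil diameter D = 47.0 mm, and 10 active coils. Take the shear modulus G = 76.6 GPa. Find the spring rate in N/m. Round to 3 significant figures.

k = Gd⁴/(8D³N_a) = (76.6×10³ × 10.0⁴) / (8 × 47.0³ × 10)
  = 7.66e+08 / 8.30584e+06 = 92.224 N/mm = 92224 N/m

92200 N/m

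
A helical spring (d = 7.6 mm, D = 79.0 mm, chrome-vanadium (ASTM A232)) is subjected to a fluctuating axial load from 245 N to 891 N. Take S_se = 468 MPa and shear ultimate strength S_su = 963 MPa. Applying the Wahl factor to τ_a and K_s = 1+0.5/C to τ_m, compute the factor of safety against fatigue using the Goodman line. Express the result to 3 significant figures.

1.55

C = D/d = 79.0/7.6 = 10.3947; K_W = (4C−1)/(4C−4)+0.615/C = 1.1390; K_s = 1+0.5/C = 1.0481
F_a = (F_max−F_min)/2 = 323 N; F_m = (F_max+F_min)/2 = 568 N
τ_a = K_W·8F_aD/(πd³) = 1.1390 × 148.02 = 168.6 MPa
τ_m = K_s·8F_mD/(πd³) = 1.0481 × 260.3 = 272.82 MPa
Goodman: 1/n_f = τ_a/S_se + τ_m/S_su = 168.6/468 + 272.82/963 = 0.36025 + 0.28330 = 0.64355
n_f = 1/0.64355 = 1.554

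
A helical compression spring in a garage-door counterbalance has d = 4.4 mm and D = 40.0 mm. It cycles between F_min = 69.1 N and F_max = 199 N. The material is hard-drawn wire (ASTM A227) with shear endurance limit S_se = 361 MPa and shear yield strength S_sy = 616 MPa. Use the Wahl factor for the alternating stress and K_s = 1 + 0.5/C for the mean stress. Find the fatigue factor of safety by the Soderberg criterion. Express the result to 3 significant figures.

C = D/d = 40.0/4.4 = 9.0909; K_W = (4C−1)/(4C−4)+0.615/C = 1.1603; K_s = 1+0.5/C = 1.0550
F_a = (F_max−F_min)/2 = 64.95 N; F_m = (F_max+F_min)/2 = 134.05 N
τ_a = K_W·8F_aD/(πd³) = 1.1603 × 77.664 = 90.117 MPa
τ_m = K_s·8F_mD/(πd³) = 1.0550 × 160.29 = 169.11 MPa
Soderberg: 1/n_f = τ_a/S_se + τ_m/S_sy = 90.117/361 + 169.11/616 = 0.24963 + 0.27452 = 0.52416
n_f = 1/0.52416 = 1.908

1.91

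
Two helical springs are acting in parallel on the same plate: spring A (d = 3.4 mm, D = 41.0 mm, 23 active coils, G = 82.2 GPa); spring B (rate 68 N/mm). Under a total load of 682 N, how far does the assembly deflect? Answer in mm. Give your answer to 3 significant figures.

9.90 mm

k_A = Gd⁴/(8D³N_a) = (82.2×10³)(3.4⁴)/(8·41.0³·23) = 0.8662 N/mm
Parallel: k_eq = 0.8662 + 68 = 68.866 N/mm
δ = F/k_eq = 682/68.866 = 9.9033 mm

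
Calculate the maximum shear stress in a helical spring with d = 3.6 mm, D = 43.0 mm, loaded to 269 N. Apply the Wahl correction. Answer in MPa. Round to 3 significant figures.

Spring index C = D/d = 43.0/3.6 = 11.9444
K_W = (4C−1)/(4C−4) + 0.615/C = 46.778/43.778 + 0.0515 = 1.1200
τ₀ = 8FD/(πd³) = 8·269·43.0/(π·3.6³) = 92536/146.57 = 631.33 MPa
τ_max = K·τ₀ = 1.1200 × 631.33 = 707.09 MPa

707 MPa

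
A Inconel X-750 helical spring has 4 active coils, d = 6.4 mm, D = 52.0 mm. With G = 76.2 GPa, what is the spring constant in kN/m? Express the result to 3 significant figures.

k = Gd⁴/(8D³N_a) = (76.2×10³ × 6.4⁴) / (8 × 52.0³ × 4)
  = 1.27842e+08 / 4.49946e+06 = 28.413 N/mm

28.4 kN/m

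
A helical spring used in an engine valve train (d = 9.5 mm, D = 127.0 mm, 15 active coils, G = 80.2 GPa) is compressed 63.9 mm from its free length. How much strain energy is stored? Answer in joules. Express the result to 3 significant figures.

k = Gd⁴/(8D³N_a) = (80.2×10³)(9.5⁴)/(8·127.0³·15) = 2.6575 N/mm
U = ½kδ² = 0.5 × 2.6575 × 63.9² = 5425.6 N·mm = 5.4256 J

5.43 J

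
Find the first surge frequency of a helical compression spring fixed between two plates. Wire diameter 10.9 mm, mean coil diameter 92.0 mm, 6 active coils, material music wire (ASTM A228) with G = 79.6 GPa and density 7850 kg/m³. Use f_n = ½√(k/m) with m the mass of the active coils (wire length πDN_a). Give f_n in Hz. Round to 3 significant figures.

76.9 Hz

k = Gd⁴/(8D³N_a) = (79.6×10³)(10.9⁴)/(8·92.0³·6) = 30.062 N/mm = 30062 N/m
Wire length L = πDN_a = π·92.0·6 = 1734.2 mm
m = ρ·(πd²/4)·L = 7850 × 93.313×10⁻⁶ m² × 1.7342 m = 1.2703 kg
f_n = ½√(k/m) = 0.5·√(30062/1.2703) = 0.5·√(23665) = 76.918 Hz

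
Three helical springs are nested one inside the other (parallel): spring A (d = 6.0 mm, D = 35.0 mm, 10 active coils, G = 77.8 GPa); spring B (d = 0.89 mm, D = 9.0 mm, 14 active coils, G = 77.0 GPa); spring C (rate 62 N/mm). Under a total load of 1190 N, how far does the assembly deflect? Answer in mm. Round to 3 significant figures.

12.9 mm

k_A = Gd⁴/(8D³N_a) = (77.8×10³)(6.0⁴)/(8·35.0³·10) = 29.396 N/mm
k_B = Gd⁴/(8D³N_a) = (77.0×10³)(0.89⁴)/(8·9.0³·14) = 0.5917 N/mm
Parallel: k_eq = 29.396 + 0.5917 + 62 = 91.988 N/mm
δ = F/k_eq = 1190/91.988 = 12.936 mm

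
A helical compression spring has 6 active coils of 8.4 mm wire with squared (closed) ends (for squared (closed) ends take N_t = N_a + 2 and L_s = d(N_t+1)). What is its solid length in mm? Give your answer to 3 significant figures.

75.6 mm

squared (closed) ends: N_t = N_a + 2 = 6 + 2 = 8
L_s = d·(N_t+1) = 8.4 × 9 = 75.6 mm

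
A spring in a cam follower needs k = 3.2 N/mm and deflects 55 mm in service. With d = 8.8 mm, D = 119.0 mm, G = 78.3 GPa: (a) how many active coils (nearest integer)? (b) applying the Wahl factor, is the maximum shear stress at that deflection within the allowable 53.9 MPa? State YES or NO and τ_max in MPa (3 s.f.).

N_a = Gd⁴/(8D³k) = (78.3×10³)(8.8⁴)/(8·119.0³·3.2) = 10.88 → N_a = 11
Actual rate k = Gd⁴/(8D³·11) = 3.1664 N/mm
Working load F = kδ = 3.1664·55 = 174.15 N
C = 119.0/8.8 = 13.5227; K_W = (4C−1)/(4C−4)+0.615/C = 1.1054
τ_max = K_W·8FD/(πd³) = 1.1054·77.441 = 85.601 MPa
τ_max > 53.9 MPa → exceeds allowable

(a) 11 coils; (b) NO, τ_max = 85.6 MPa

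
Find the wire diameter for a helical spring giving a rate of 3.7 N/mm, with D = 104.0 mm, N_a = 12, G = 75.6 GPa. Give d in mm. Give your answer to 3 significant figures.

8.53 mm

d = (8D³N_a·k / G)^(1/4) = (8·104.0³·12·3.7 / (75.6×10³))^0.25
  = (5285.1)^0.25 = 8.5263 mm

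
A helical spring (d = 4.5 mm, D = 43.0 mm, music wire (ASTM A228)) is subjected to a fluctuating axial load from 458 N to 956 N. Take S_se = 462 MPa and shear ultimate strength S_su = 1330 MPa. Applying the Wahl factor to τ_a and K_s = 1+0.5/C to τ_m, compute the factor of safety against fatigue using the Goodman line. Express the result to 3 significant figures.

0.705

C = D/d = 43.0/4.5 = 9.5556; K_W = (4C−1)/(4C−4)+0.615/C = 1.1520; K_s = 1+0.5/C = 1.0523
F_a = (F_max−F_min)/2 = 249 N; F_m = (F_max+F_min)/2 = 707 N
τ_a = K_W·8F_aD/(πd³) = 1.1520 × 299.21 = 344.69 MPa
τ_m = K_s·8F_mD/(πd³) = 1.0523 × 849.55 = 894.01 MPa
Goodman: 1/n_f = τ_a/S_se + τ_m/S_su = 344.69/462 + 894.01/1330 = 0.74609 + 0.67219 = 1.4183
n_f = 1/1.4183 = 0.7051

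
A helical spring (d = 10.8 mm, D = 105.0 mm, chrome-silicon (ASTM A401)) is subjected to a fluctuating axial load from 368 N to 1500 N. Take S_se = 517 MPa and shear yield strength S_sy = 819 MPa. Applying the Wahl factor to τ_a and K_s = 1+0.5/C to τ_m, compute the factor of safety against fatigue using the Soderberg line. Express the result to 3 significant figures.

1.92

C = D/d = 105.0/10.8 = 9.7222; K_W = (4C−1)/(4C−4)+0.615/C = 1.1492; K_s = 1+0.5/C = 1.0514
F_a = (F_max−F_min)/2 = 566 N; F_m = (F_max+F_min)/2 = 934 N
τ_a = K_W·8F_aD/(πd³) = 1.1492 × 120.14 = 138.07 MPa
τ_m = K_s·8F_mD/(πd³) = 1.0514 × 198.25 = 208.44 MPa
Soderberg: 1/n_f = τ_a/S_se + τ_m/S_sy = 138.07/517 + 208.44/819 = 0.26705 + 0.25451 = 0.52156
n_f = 1/0.52156 = 1.917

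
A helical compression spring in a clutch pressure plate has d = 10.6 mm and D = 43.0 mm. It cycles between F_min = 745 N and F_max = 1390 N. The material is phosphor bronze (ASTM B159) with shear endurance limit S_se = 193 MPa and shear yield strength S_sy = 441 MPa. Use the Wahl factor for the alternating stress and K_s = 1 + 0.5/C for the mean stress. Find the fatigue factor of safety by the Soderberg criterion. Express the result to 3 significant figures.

C = D/d = 43.0/10.6 = 4.0566; K_W = (4C−1)/(4C−4)+0.615/C = 1.3970; K_s = 1+0.5/C = 1.1233
F_a = (F_max−F_min)/2 = 322.5 N; F_m = (F_max+F_min)/2 = 1067.5 N
τ_a = K_W·8F_aD/(πd³) = 1.3970 × 29.65 = 41.42 MPa
τ_m = K_s·8F_mD/(πd³) = 1.1233 × 98.143 = 110.24 MPa
Soderberg: 1/n_f = τ_a/S_se + τ_m/S_sy = 41.42/193 + 110.24/441 = 0.21461 + 0.24998 = 0.46459
n_f = 1/0.46459 = 2.152

2.15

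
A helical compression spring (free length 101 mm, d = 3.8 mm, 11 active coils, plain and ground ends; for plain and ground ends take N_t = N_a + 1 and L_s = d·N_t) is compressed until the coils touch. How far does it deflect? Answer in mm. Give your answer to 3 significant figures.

N_t = 12; L_s = 3.8·12 = 45.6 mm
δ_solid = L₀ − L_s = 101 − 45.6 = 55.4 mm

55.4 mm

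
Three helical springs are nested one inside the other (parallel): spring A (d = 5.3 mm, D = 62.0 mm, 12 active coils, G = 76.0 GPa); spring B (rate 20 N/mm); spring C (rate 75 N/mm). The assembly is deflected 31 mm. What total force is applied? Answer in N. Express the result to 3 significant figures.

3030 N

k_A = Gd⁴/(8D³N_a) = (76.0×10³)(5.3⁴)/(8·62.0³·12) = 2.621 N/mm
Parallel: k_eq = 2.621 + 20 + 75 = 97.621 N/mm
F = k_eq·δ = 97.621·31 = 3026.3 N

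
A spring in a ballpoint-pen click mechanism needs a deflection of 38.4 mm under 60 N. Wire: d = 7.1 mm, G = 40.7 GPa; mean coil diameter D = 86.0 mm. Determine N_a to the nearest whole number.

13

Required rate k = F/δ = 60/38.4 = 1.5625 N/mm
N_a = Gd⁴/(8D³k) = (40.7×10³ × 7.1⁴)/(8 × 86.0³ × 1.5625)
    = 1.03426e+08 / 7.9507e+06 = 13.01 → 13 coils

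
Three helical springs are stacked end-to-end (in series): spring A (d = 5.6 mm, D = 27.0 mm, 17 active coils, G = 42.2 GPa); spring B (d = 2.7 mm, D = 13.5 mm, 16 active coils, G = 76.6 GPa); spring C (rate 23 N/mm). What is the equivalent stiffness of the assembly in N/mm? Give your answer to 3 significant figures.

5.40 N/mm

k_A = Gd⁴/(8D³N_a) = (42.2×10³)(5.6⁴)/(8·27.0³·17) = 15.504 N/mm
k_B = Gd⁴/(8D³N_a) = (76.6×10³)(2.7⁴)/(8·13.5³·16) = 12.926 N/mm
Series: 1/k_eq = 1/15.504 + 1/12.926 + 1/23 = 0.18534; k_eq = 5.3955 N/mm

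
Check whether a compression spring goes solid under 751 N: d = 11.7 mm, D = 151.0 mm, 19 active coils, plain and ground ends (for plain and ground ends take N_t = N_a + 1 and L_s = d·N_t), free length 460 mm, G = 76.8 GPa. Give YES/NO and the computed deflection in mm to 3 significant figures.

k = Gd⁴/(8D³N_a) = (76.8×10³)(11.7⁴)/(8·151.0³·19) = 2.75 N/mm
N_t = 20; L_s = 11.7·20 = 234 mm; δ_solid = L₀ − L_s = 460 − 234 = 226 mm
δ = F/k = 751/2.75 = 273.09 mm
δ ≥ δ_solid → spring goes solid

YES, δ = 273 mm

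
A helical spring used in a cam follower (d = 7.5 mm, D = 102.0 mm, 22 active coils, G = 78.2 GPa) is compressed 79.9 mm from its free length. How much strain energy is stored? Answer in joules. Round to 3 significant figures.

4.23 J

k = Gd⁴/(8D³N_a) = (78.2×10³)(7.5⁴)/(8·102.0³·22) = 1.3248 N/mm
U = ½kδ² = 0.5 × 1.3248 × 79.9² = 4228.7 N·mm = 4.2287 J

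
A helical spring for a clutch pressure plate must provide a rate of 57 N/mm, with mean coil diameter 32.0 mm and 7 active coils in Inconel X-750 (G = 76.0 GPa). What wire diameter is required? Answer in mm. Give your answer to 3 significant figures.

6.09 mm

d = (8D³N_a·k / G)^(1/4) = (8·32.0³·7·57 / (76.0×10³))^0.25
  = (1376.3)^0.25 = 6.0908 mm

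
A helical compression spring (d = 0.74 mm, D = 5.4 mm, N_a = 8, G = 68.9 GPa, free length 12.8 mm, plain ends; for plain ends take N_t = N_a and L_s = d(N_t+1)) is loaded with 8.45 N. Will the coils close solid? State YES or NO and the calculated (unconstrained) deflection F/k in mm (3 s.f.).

k = Gd⁴/(8D³N_a) = (68.9×10³)(0.74⁴)/(8·5.4³·8) = 2.0501 N/mm
N_t = 8; L_s = 0.74·9 = 6.66 mm; δ_solid = L₀ − L_s = 12.8 − 6.66 = 6.14 mm
δ = F/k = 8.45/2.0501 = 4.1217 mm
δ < δ_solid → spring does not go solid

NO, δ = 4.12 mm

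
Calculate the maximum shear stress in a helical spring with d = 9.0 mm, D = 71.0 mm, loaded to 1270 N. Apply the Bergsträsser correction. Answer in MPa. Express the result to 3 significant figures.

Spring index C = D/d = 71.0/9.0 = 7.8889
K_B = (4C+2)/(4C−3) = 33.556/28.556 = 1.1751
τ₀ = 8FD/(πd³) = 8·1270·71.0/(π·9.0³) = 721360/2290.2 = 314.97 MPa
τ_max = K·τ₀ = 1.1751 × 314.97 = 370.13 MPa

370 MPa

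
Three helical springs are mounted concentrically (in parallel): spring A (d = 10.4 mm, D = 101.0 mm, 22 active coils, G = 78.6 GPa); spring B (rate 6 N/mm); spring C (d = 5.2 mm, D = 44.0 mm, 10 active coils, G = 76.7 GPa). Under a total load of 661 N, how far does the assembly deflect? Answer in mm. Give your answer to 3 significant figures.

34.2 mm

k_A = Gd⁴/(8D³N_a) = (78.6×10³)(10.4⁴)/(8·101.0³·22) = 5.0708 N/mm
k_C = Gd⁴/(8D³N_a) = (76.7×10³)(5.2⁴)/(8·44.0³·10) = 8.2293 N/mm
Parallel: k_eq = 5.0708 + 6 + 8.2293 = 19.3 N/mm
δ = F/k_eq = 661/19.3 = 34.249 mm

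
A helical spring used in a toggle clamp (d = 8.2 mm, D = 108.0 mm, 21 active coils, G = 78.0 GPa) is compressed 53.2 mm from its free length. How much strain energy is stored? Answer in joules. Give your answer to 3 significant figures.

k = Gd⁴/(8D³N_a) = (78.0×10³)(8.2⁴)/(8·108.0³·21) = 1.6664 N/mm
U = ½kδ² = 0.5 × 1.6664 × 53.2² = 2358.1 N·mm = 2.3581 J

2.36 J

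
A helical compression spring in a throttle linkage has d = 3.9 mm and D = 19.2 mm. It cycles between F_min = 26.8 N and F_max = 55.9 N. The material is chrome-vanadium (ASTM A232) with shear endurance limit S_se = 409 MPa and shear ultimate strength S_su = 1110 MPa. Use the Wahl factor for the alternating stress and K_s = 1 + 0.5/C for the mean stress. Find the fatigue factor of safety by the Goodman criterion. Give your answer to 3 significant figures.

C = D/d = 19.2/3.9 = 4.9231; K_W = (4C−1)/(4C−4)+0.615/C = 1.3161; K_s = 1+0.5/C = 1.1016
F_a = (F_max−F_min)/2 = 14.55 N; F_m = (F_max+F_min)/2 = 41.35 N
τ_a = K_W·8F_aD/(πd³) = 1.3161 × 11.993 = 15.783 MPa
τ_m = K_s·8F_mD/(πd³) = 1.1016 × 34.082 = 37.543 MPa
Goodman: 1/n_f = τ_a/S_se + τ_m/S_su = 15.783/409 + 37.543/1110 = 0.03859 + 0.03382 = 0.072413
n_f = 1/0.072413 = 13.81

13.8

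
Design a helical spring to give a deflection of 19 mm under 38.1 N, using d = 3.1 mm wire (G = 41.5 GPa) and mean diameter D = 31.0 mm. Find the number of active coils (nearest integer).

Required rate k = F/δ = 38.1/19 = 2.0053 N/mm
N_a = Gd⁴/(8D³k) = (41.5×10³ × 3.1⁴)/(8 × 31.0³ × 2.0053)
    = 3.83261e+06 / 477910 = 8.02 → 8 coils

8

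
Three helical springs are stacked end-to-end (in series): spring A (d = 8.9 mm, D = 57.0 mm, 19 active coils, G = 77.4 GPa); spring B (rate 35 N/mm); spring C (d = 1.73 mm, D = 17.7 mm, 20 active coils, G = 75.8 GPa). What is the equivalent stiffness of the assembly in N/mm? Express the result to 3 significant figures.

k_A = Gd⁴/(8D³N_a) = (77.4×10³)(8.9⁴)/(8·57.0³·19) = 17.252 N/mm
k_C = Gd⁴/(8D³N_a) = (75.8×10³)(1.73⁴)/(8·17.7³·20) = 0.76527 N/mm
Series: 1/k_eq = 1/17.252 + 1/35 + 1/0.76527 = 1.3933; k_eq = 0.71774 N/mm

0.718 N/mm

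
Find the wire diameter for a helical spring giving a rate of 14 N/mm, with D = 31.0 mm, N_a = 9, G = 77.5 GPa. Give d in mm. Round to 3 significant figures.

4.44 mm

d = (8D³N_a·k / G)^(1/4) = (8·31.0³·9·14 / (77.5×10³))^0.25
  = (387.48)^0.25 = 4.4367 mm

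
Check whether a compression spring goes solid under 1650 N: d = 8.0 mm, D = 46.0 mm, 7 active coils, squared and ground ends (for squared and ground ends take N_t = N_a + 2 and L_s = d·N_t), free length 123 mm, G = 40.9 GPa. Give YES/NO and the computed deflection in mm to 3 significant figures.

k = Gd⁴/(8D³N_a) = (40.9×10³)(8.0⁴)/(8·46.0³·7) = 30.734 N/mm
N_t = 9; L_s = 8.0·9 = 72 mm; δ_solid = L₀ − L_s = 123 − 72 = 51 mm
δ = F/k = 1650/30.734 = 53.686 mm
δ ≥ δ_solid → spring goes solid

YES, δ = 53.7 mm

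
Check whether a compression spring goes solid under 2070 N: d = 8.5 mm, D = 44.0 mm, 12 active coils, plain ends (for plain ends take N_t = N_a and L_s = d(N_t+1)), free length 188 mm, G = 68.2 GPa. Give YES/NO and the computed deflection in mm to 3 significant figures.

k = Gd⁴/(8D³N_a) = (68.2×10³)(8.5⁴)/(8·44.0³·12) = 43.534 N/mm
N_t = 12; L_s = 8.5·13 = 110.5 mm; δ_solid = L₀ − L_s = 188 − 110.5 = 77.5 mm
δ = F/k = 2070/43.534 = 47.549 mm
δ < δ_solid → spring does not go solid

NO, δ = 47.5 mm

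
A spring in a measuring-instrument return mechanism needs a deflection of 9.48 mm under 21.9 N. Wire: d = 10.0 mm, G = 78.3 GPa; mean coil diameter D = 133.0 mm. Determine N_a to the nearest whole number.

Required rate k = F/δ = 21.9/9.48 = 2.3101 N/mm
N_a = Gd⁴/(8D³k) = (78.3×10³ × 10.0⁴)/(8 × 133.0³ × 2.3101)
    = 7.83e+08 / 4.34791e+07 = 18.01 → 18 coils

18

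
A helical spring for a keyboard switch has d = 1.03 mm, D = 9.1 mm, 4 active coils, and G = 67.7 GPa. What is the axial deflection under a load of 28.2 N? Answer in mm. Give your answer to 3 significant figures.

8.92 mm

k = Gd⁴/(8D³N_a) = (67.7×10³)(1.03⁴)/(8·9.1³·4) = 3.1598 N/mm
δ = F/k = 28.2 / 3.1598 = 8.9245 mm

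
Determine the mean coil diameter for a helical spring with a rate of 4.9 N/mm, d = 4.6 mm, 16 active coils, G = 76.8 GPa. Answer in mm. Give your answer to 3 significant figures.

D = (Gd⁴/(8N_a·k))^(1/3) = (76.8×10³·4.6⁴/(8·16·4.9))^(1/3)
  = (54826)^(1/3) = 37.9894 mm

38.0 mm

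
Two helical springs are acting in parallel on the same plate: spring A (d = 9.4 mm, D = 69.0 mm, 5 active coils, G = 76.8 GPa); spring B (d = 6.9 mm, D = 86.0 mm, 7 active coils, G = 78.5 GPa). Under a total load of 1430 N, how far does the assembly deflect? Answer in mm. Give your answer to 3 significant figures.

k_A = Gd⁴/(8D³N_a) = (76.8×10³)(9.4⁴)/(8·69.0³·5) = 45.632 N/mm
k_B = Gd⁴/(8D³N_a) = (78.5×10³)(6.9⁴)/(8·86.0³·7) = 4.9955 N/mm
Parallel: k_eq = 45.632 + 4.9955 = 50.627 N/mm
δ = F/k_eq = 1430/50.627 = 28.246 mm

28.2 mm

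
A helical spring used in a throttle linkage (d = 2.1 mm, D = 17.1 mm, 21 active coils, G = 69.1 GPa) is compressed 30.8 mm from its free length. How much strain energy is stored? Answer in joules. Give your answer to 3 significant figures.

0.759 J

k = Gd⁴/(8D³N_a) = (69.1×10³)(2.1⁴)/(8·17.1³·21) = 1.5998 N/mm
U = ½kδ² = 0.5 × 1.5998 × 30.8² = 758.8 N·mm = 0.7588 J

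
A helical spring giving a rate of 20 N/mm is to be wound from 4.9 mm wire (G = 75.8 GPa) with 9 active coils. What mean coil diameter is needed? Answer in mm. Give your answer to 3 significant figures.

31.2 mm

D = (Gd⁴/(8N_a·k))^(1/3) = (75.8×10³·4.9⁴/(8·9·20))^(1/3)
  = (30345.3)^(1/3) = 31.1911 mm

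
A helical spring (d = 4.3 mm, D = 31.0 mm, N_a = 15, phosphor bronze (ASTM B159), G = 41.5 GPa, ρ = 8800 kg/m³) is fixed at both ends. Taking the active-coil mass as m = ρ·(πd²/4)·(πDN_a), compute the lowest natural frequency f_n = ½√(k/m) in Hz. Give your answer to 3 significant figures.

72.9 Hz

k = Gd⁴/(8D³N_a) = (41.5×10³)(4.3⁴)/(8·31.0³·15) = 3.9688 N/mm = 3968.8 N/m
Wire length L = πDN_a = π·31.0·15 = 1460.8 mm
m = ρ·(πd²/4)·L = 8800 × 14.522×10⁻⁶ m² × 1.4608 m = 0.18669 kg
f_n = ½√(k/m) = 0.5·√(3968.8/0.18669) = 0.5·√(21259) = 72.902 Hz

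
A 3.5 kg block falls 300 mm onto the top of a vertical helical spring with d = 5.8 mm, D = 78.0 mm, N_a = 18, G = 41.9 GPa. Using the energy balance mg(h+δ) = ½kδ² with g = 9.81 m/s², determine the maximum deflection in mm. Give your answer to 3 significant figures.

229 mm

k = Gd⁴/(8D³N_a) = (41.9×10³)(5.8⁴)/(8·78.0³·18) = 0.69387 N/mm
W = mg = 3.5 × 9.81 = 34.335 N
½kδ² − Wδ − Wh = 0 → δ = (W + √(W² + 2kWh))/k
δ = (34.335 + √(1178.9 + 14294.5))/0.69387 = (34.335 + 124.39)/0.69387 = 228.76 mm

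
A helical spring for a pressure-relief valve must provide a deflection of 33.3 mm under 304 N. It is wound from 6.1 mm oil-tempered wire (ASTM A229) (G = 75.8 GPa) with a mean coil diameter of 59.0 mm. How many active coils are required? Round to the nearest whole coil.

Required rate k = F/δ = 304/33.3 = 9.1291 N/mm
N_a = Gd⁴/(8D³k) = (75.8×10³ × 6.1⁴)/(8 × 59.0³ × 9.1291)
    = 1.04951e+08 / 1.49995e+07 = 6.997 → 7 coils

7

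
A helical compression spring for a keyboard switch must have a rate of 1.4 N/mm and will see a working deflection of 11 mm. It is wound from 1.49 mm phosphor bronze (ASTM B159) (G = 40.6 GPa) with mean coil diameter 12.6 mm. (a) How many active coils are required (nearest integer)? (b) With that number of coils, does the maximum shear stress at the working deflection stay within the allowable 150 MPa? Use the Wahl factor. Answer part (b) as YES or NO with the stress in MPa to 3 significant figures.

N_a = Gd⁴/(8D³k) = (40.6×10³)(1.49⁴)/(8·12.6³·1.4) = 8.932 → N_a = 9
Actual rate k = Gd⁴/(8D³·9) = 1.3894 N/mm
Working load F = kδ = 1.3894·11 = 15.283 N
C = 12.6/1.49 = 8.4564; K_W = (4C−1)/(4C−4)+0.615/C = 1.1733
τ_max = K_W·8FD/(πd³) = 1.1733·148.24 = 173.93 MPa
τ_max > 150 MPa → exceeds allowable

(a) 9 coils; (b) NO, τ_max = 174 MPa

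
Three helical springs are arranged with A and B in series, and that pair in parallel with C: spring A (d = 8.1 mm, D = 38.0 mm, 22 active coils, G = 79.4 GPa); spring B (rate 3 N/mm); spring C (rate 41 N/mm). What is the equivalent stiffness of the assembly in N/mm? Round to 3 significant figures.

43.8 N/mm

k_A = Gd⁴/(8D³N_a) = (79.4×10³)(8.1⁴)/(8·38.0³·22) = 35.391 N/mm
Springs A,B series: k_AB = 1/(1/35.391+1/3) = 2.7656 N/mm; parallel with C: k_eq = 2.7656+41 = 43.766 N/mm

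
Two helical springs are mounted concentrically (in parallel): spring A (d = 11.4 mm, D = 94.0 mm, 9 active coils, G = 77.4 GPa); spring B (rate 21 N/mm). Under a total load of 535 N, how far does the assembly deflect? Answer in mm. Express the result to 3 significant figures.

k_A = Gd⁴/(8D³N_a) = (77.4×10³)(11.4⁴)/(8·94.0³·9) = 21.86 N/mm
Parallel: k_eq = 21.86 + 21 = 42.86 N/mm
δ = F/k_eq = 535/42.86 = 12.483 mm

12.5 mm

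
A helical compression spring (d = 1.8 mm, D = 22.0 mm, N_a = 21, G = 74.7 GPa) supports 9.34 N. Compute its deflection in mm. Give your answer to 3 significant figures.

21.3 mm

k = Gd⁴/(8D³N_a) = (74.7×10³)(1.8⁴)/(8·22.0³·21) = 0.43836 N/mm
δ = F/k = 9.34 / 0.43836 = 21.307 mm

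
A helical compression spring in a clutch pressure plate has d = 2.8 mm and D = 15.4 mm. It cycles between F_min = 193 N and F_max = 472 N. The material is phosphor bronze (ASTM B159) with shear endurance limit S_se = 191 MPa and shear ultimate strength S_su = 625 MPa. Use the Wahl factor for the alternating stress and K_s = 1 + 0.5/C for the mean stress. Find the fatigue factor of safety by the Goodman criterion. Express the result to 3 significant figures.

C = D/d = 15.4/2.8 = 5.5000; K_W = (4C−1)/(4C−4)+0.615/C = 1.2785; K_s = 1+0.5/C = 1.0909
F_a = (F_max−F_min)/2 = 139.5 N; F_m = (F_max+F_min)/2 = 332.5 N
τ_a = K_W·8F_aD/(πd³) = 1.2785 × 249.21 = 318.61 MPa
τ_m = K_s·8F_mD/(πd³) = 1.0909 × 593.99 = 647.99 MPa
Goodman: 1/n_f = τ_a/S_se + τ_m/S_su = 318.61/191 + 647.99/625 = 1.66810 + 1.03678 = 2.7049
n_f = 1/2.7049 = 0.3697

0.370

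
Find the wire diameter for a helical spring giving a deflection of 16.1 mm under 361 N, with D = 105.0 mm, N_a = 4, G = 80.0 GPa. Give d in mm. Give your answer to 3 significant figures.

10.1 mm

Required rate k = F/δ = 361/16.1 = 22.422 N/mm
d = (8D³N_a·k / G)^(1/4) = (8·105.0³·4·22.422 / (80.0×10³))^0.25
  = (10383)^0.25 = 10.0943 mm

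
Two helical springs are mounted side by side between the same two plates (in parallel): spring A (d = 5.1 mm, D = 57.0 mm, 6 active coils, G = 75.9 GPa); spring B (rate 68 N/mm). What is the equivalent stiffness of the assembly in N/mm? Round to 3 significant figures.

k_A = Gd⁴/(8D³N_a) = (75.9×10³)(5.1⁴)/(8·57.0³·6) = 5.7764 N/mm
Parallel: k_eq = 5.7764 + 68 = 73.776 N/mm

73.8 N/mm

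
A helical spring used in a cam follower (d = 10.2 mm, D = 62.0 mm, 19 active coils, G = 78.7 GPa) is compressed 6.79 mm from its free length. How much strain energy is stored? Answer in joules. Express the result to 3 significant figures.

0.542 J

k = Gd⁴/(8D³N_a) = (78.7×10³)(10.2⁴)/(8·62.0³·19) = 23.516 N/mm
U = ½kδ² = 0.5 × 23.516 × 6.79² = 542.08 N·mm = 0.54208 J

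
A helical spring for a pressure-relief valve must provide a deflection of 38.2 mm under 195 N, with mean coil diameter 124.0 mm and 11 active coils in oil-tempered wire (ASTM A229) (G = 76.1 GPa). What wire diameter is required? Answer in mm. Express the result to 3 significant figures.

Required rate k = F/δ = 195/38.2 = 5.1047 N/mm
d = (8D³N_a·k / G)^(1/4) = (8·124.0³·11·5.1047 / (76.1×10³))^0.25
  = (11255)^0.25 = 10.2999 mm

10.3 mm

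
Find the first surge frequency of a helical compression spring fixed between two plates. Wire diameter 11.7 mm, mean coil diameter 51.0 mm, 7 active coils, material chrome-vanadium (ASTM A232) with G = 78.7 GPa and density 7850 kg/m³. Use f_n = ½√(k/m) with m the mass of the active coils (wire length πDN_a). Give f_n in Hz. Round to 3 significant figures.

229 Hz

k = Gd⁴/(8D³N_a) = (78.7×10³)(11.7⁴)/(8·51.0³·7) = 198.53 N/mm = 1.9853e+05 N/m
Wire length L = πDN_a = π·51.0·7 = 1121.5 mm
m = ρ·(πd²/4)·L = 7850 × 107.51×10⁻⁶ m² × 1.1215 m = 0.94656 kg
f_n = ½√(k/m) = 0.5·√(1.9853e+05/0.94656) = 0.5·√(2.0973e+05) = 228.98 Hz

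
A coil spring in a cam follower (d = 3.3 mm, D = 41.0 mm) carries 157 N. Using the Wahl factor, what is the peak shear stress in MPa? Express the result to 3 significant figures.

509 MPa

Spring index C = D/d = 41.0/3.3 = 12.4242
K_W = (4C−1)/(4C−4) + 0.615/C = 48.697/45.697 + 0.0495 = 1.1151
τ₀ = 8FD/(πd³) = 8·157·41.0/(π·3.3³) = 51496/112.9 = 456.12 MPa
τ_max = K·τ₀ = 1.1151 × 456.12 = 508.65 MPa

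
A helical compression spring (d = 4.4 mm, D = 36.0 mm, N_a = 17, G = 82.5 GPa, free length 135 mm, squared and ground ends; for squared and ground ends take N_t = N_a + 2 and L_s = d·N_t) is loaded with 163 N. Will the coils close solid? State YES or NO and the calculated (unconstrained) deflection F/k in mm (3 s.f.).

k = Gd⁴/(8D³N_a) = (82.5×10³)(4.4⁴)/(8·36.0³·17) = 4.8732 N/mm
N_t = 19; L_s = 4.4·19 = 83.6 mm; δ_solid = L₀ − L_s = 135 − 83.6 = 51.4 mm
δ = F/k = 163/4.8732 = 33.448 mm
δ < δ_solid → spring does not go solid

NO, δ = 33.4 mm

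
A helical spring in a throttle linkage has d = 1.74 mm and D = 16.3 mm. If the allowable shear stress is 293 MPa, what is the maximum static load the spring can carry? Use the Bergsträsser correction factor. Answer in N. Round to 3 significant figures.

C = D/d = 16.3/1.74 = 9.3678
K_B = (4C+2)/(4C−3) = 39.471/34.471 = 1.1450
τ_max = K·8FD/(πd³) → F_max = τ_allow·πd³/(8DK)
F_max = 293·π·1.74³/(8·16.3·1.1450) = 4849.1/149.31 = 32.476 N

32.5 N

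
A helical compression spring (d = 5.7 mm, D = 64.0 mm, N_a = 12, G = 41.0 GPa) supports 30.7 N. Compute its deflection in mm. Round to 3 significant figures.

17.9 mm

k = Gd⁴/(8D³N_a) = (41.0×10³)(5.7⁴)/(8·64.0³·12) = 1.7198 N/mm
δ = F/k = 30.7 / 1.7198 = 17.851 mm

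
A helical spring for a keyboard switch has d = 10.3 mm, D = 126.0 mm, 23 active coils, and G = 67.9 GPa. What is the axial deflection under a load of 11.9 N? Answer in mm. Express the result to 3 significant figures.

5.73 mm

k = Gd⁴/(8D³N_a) = (67.9×10³)(10.3⁴)/(8·126.0³·23) = 2.0763 N/mm
δ = F/k = 11.9 / 2.0763 = 5.7314 mm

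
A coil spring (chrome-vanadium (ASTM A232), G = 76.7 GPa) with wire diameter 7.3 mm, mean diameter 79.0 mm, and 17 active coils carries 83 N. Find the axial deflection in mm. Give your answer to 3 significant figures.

25.6 mm

k = Gd⁴/(8D³N_a) = (76.7×10³)(7.3⁴)/(8·79.0³·17) = 3.2484 N/mm
δ = F/k = 83 / 3.2484 = 25.551 mm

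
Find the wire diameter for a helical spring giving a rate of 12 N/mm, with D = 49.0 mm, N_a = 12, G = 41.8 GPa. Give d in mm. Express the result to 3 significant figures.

d = (8D³N_a·k / G)^(1/4) = (8·49.0³·12·12 / (41.8×10³))^0.25
  = (3242.4)^0.25 = 7.5460 mm

7.55 mm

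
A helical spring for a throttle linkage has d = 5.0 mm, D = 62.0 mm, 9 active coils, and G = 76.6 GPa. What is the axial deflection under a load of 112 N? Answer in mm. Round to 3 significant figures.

k = Gd⁴/(8D³N_a) = (76.6×10³)(5.0⁴)/(8·62.0³·9) = 2.79 N/mm
δ = F/k = 112 / 2.79 = 40.144 mm

40.1 mm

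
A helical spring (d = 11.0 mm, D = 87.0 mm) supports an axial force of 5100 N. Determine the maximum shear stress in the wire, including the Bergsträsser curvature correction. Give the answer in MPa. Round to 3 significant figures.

997 MPa

Spring index C = D/d = 87.0/11.0 = 7.9091
K_B = (4C+2)/(4C−3) = 33.636/28.636 = 1.1746
τ₀ = 8FD/(πd³) = 8·5100·87.0/(π·11.0³) = 3.5496e+06/4181.5 = 848.89 MPa
τ_max = K·τ₀ = 1.1746 × 848.89 = 997.11 MPa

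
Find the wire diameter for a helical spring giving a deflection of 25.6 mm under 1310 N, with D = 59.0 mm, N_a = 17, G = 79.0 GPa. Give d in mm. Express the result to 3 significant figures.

Required rate k = F/δ = 1310/25.6 = 51.172 N/mm
d = (8D³N_a·k / G)^(1/4) = (8·59.0³·17·51.172 / (79.0×10³))^0.25
  = (18093)^0.25 = 11.5978 mm

11.6 mm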